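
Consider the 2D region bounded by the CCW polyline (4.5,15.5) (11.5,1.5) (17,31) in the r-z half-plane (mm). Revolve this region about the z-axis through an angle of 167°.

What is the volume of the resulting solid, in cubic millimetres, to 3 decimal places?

Volume = 4544.746 mm³

Profile (r,z), 3 vertices: (4.5,15.5) (11.5,1.5) (17,31)
edge 0: (4.5,15.5)→(11.5,1.5)  cross = 4.5·1.5 − 11.5·15.5 = -171.5000; (r_i+r_j)·cross = 16·-171.5000 = -2744.0000
edge 1: (11.5,1.5)→(17,31)  cross = 11.5·31 − 17·1.5 = 331.0000; (r_i+r_j)·cross = 28.5·331.0000 = 9433.5000
edge 2: (17,31)→(4.5,15.5)  cross = 17·15.5 − 4.5·31 = 124.0000; (r_i+r_j)·cross = 21.5·124.0000 = 2666.0000
Σcross = 283.5000 → A = |Σcross|/2 = 141.7500 mm²
Σ(r_i+r_j)·cross = 9355.5000 → first moment M = |Σ|/6 = 1559.2500
R_c = M/A = 1559.2500/141.7500 = 11.0000 mm
θ = 167° = 2.914700 rad
V = θ·R_c·A = 2.914700·11.0000·141.7500 = 4544.746 mm³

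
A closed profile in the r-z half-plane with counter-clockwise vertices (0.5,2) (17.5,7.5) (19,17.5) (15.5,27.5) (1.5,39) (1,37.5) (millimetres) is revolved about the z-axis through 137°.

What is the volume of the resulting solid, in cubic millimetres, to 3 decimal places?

Volume = 9435.185 mm³

Profile (r,z), 6 vertices: (0.5,2) (17.5,7.5) (19,17.5) (15.5,27.5) (1.5,39) (1,37.5)
edge 0: (0.5,2)→(17.5,7.5)  cross = 0.5·7.5 − 17.5·2 = -31.2500; (r_i+r_j)·cross = 18·-31.2500 = -562.5000
edge 1: (17.5,7.5)→(19,17.5)  cross = 17.5·17.5 − 19·7.5 = 163.7500; (r_i+r_j)·cross = 36.5·163.7500 = 5976.8750
edge 2: (19,17.5)→(15.5,27.5)  cross = 19·27.5 − 15.5·17.5 = 251.2500; (r_i+r_j)·cross = 34.5·251.2500 = 8668.1250
edge 3: (15.5,27.5)→(1.5,39)  cross = 15.5·39 − 1.5·27.5 = 563.2500; (r_i+r_j)·cross = 17·563.2500 = 9575.2500
edge 4: (1.5,39)→(1,37.5)  cross = 1.5·37.5 − 1·39 = 17.2500; (r_i+r_j)·cross = 2.5·17.2500 = 43.1250
edge 5: (1,37.5)→(0.5,2)  cross = 1·2 − 0.5·37.5 = -16.7500; (r_i+r_j)·cross = 1.5·-16.7500 = -25.1250
Σcross = 947.5000 → A = |Σcross|/2 = 473.7500 mm²
Σ(r_i+r_j)·cross = 23675.7500 → first moment M = |Σ|/6 = 3945.9583
R_c = M/A = 3945.9583/473.7500 = 8.3292 mm
θ = 137° = 2.391101 rad
V = θ·R_c·A = 2.391101·8.3292·473.7500 = 9435.185 mm³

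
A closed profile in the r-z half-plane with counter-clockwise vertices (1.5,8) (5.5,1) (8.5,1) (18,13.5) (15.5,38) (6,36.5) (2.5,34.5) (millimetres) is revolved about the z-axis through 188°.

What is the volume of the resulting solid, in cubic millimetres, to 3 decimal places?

Volume = 14353.692 mm³

Profile (r,z), 7 vertices: (1.5,8) (5.5,1) (8.5,1) (18,13.5) (15.5,38) (6,36.5) (2.5,34.5)
edge 0: (1.5,8)→(5.5,1)  cross = 1.5·1 − 5.5·8 = -42.5000; (r_i+r_j)·cross = 7·-42.5000 = -297.5000
edge 1: (5.5,1)→(8.5,1)  cross = 5.5·1 − 8.5·1 = -3.0000; (r_i+r_j)·cross = 14·-3.0000 = -42.0000
edge 2: (8.5,1)→(18,13.5)  cross = 8.5·13.5 − 18·1 = 96.7500; (r_i+r_j)·cross = 26.5·96.7500 = 2563.8750
edge 3: (18,13.5)→(15.5,38)  cross = 18·38 − 15.5·13.5 = 474.7500; (r_i+r_j)·cross = 33.5·474.7500 = 15904.1250
edge 4: (15.5,38)→(6,36.5)  cross = 15.5·36.5 − 6·38 = 337.7500; (r_i+r_j)·cross = 21.5·337.7500 = 7261.6250
edge 5: (6,36.5)→(2.5,34.5)  cross = 6·34.5 − 2.5·36.5 = 115.7500; (r_i+r_j)·cross = 8.5·115.7500 = 983.8750
edge 6: (2.5,34.5)→(1.5,8)  cross = 2.5·8 − 1.5·34.5 = -31.7500; (r_i+r_j)·cross = 4·-31.7500 = -127.0000
Σcross = 947.7500 → A = |Σcross|/2 = 473.8750 mm²
Σ(r_i+r_j)·cross = 26247.0000 → first moment M = |Σ|/6 = 4374.5000
R_c = M/A = 4374.5000/473.8750 = 9.2313 mm
θ = 188° = 3.281219 rad
V = θ·R_c·A = 3.281219·9.2313·473.8750 = 14353.692 mm³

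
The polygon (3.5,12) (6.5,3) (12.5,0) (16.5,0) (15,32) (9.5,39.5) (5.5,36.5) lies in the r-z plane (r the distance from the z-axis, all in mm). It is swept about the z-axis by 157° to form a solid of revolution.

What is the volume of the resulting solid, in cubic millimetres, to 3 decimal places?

Volume = 10823.431 mm³

Profile (r,z), 7 vertices: (3.5,12) (6.5,3) (12.5,0) (16.5,0) (15,32) (9.5,39.5) (5.5,36.5)
edge 0: (3.5,12)→(6.5,3)  cross = 3.5·3 − 6.5·12 = -67.5000; (r_i+r_j)·cross = 10·-67.5000 = -675.0000
edge 1: (6.5,3)→(12.5,0)  cross = 6.5·0 − 12.5·3 = -37.5000; (r_i+r_j)·cross = 19·-37.5000 = -712.5000
edge 2: (12.5,0)→(16.5,0)  cross = 12.5·0 − 16.5·0 = 0.0000; (r_i+r_j)·cross = 29·0.0000 = 0.0000
edge 3: (16.5,0)→(15,32)  cross = 16.5·32 − 15·0 = 528.0000; (r_i+r_j)·cross = 31.5·528.0000 = 16632.0000
edge 4: (15,32)→(9.5,39.5)  cross = 15·39.5 − 9.5·32 = 288.5000; (r_i+r_j)·cross = 24.5·288.5000 = 7068.2500
edge 5: (9.5,39.5)→(5.5,36.5)  cross = 9.5·36.5 − 5.5·39.5 = 129.5000; (r_i+r_j)·cross = 15·129.5000 = 1942.5000
edge 6: (5.5,36.5)→(3.5,12)  cross = 5.5·12 − 3.5·36.5 = -61.7500; (r_i+r_j)·cross = 9·-61.7500 = -555.7500
Σcross = 779.2500 → A = |Σcross|/2 = 389.6250 mm²
Σ(r_i+r_j)·cross = 23699.5000 → first moment M = |Σ|/6 = 3949.9167
R_c = M/A = 3949.9167/389.6250 = 10.1377 mm
θ = 157° = 2.740167 rad
V = θ·R_c·A = 2.740167·10.1377·389.6250 = 10823.431 mm³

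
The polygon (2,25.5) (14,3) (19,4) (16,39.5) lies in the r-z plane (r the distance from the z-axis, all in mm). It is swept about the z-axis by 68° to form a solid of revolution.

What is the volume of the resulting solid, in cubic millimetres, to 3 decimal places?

Profile (r,z), 4 vertices: (2,25.5) (14,3) (19,4) (16,39.5)
edge 0: (2,25.5)→(14,3)  cross = 2·3 − 14·25.5 = -351.0000; (r_i+r_j)·cross = 16·-351.0000 = -5616.0000
edge 1: (14,3)→(19,4)  cross = 14·4 − 19·3 = -1.0000; (r_i+r_j)·cross = 33·-1.0000 = -33.0000
edge 2: (19,4)→(16,39.5)  cross = 19·39.5 − 16·4 = 686.5000; (r_i+r_j)·cross = 35·686.5000 = 24027.5000
edge 3: (16,39.5)→(2,25.5)  cross = 16·25.5 − 2·39.5 = 329.0000; (r_i+r_j)·cross = 18·329.0000 = 5922.0000
Σcross = 663.5000 → A = |Σcross|/2 = 331.7500 mm²
Σ(r_i+r_j)·cross = 24300.5000 → first moment M = |Σ|/6 = 4050.0833
R_c = M/A = 4050.0833/331.7500 = 12.2082 mm
θ = 68° = 1.186824 rad
V = θ·R_c·A = 1.186824·12.2082·331.7500 = 4806.736 mm³

Volume = 4806.736 mm³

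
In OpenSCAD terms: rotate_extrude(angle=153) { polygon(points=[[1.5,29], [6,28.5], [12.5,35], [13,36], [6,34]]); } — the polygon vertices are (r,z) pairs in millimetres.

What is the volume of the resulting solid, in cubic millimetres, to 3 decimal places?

Profile (r,z), 5 vertices: (1.5,29) (6,28.5) (12.5,35) (13,36) (6,34)
edge 0: (1.5,29)→(6,28.5)  cross = 1.5·28.5 − 6·29 = -131.2500; (r_i+r_j)·cross = 7.5·-131.2500 = -984.3750
edge 1: (6,28.5)→(12.5,35)  cross = 6·35 − 12.5·28.5 = -146.2500; (r_i+r_j)·cross = 18.5·-146.2500 = -2705.6250
edge 2: (12.5,35)→(13,36)  cross = 12.5·36 − 13·35 = -5.0000; (r_i+r_j)·cross = 25.5·-5.0000 = -127.5000
edge 3: (13,36)→(6,34)  cross = 13·34 − 6·36 = 226.0000; (r_i+r_j)·cross = 19·226.0000 = 4294.0000
edge 4: (6,34)→(1.5,29)  cross = 6·29 − 1.5·34 = 123.0000; (r_i+r_j)·cross = 7.5·123.0000 = 922.5000
Σcross = 66.5000 → A = |Σcross|/2 = 33.2500 mm²
Σ(r_i+r_j)·cross = 1399.0000 → first moment M = |Σ|/6 = 233.1667
R_c = M/A = 233.1667/33.2500 = 7.0125 mm
θ = 153° = 2.670354 rad
V = θ·R_c·A = 2.670354·7.0125·33.2500 = 622.637 mm³

Volume = 622.637 mm³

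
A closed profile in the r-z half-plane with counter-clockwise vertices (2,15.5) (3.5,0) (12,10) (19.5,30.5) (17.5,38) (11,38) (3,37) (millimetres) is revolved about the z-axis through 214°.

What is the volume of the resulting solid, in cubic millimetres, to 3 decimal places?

Volume = 15128.558 mm³

Profile (r,z), 7 vertices: (2,15.5) (3.5,0) (12,10) (19.5,30.5) (17.5,38) (11,38) (3,37)
edge 0: (2,15.5)→(3.5,0)  cross = 2·0 − 3.5·15.5 = -54.2500; (r_i+r_j)·cross = 5.5·-54.2500 = -298.3750
edge 1: (3.5,0)→(12,10)  cross = 3.5·10 − 12·0 = 35.0000; (r_i+r_j)·cross = 15.5·35.0000 = 542.5000
edge 2: (12,10)→(19.5,30.5)  cross = 12·30.5 − 19.5·10 = 171.0000; (r_i+r_j)·cross = 31.5·171.0000 = 5386.5000
edge 3: (19.5,30.5)→(17.5,38)  cross = 19.5·38 − 17.5·30.5 = 207.2500; (r_i+r_j)·cross = 37·207.2500 = 7668.2500
edge 4: (17.5,38)→(11,38)  cross = 17.5·38 − 11·38 = 247.0000; (r_i+r_j)·cross = 28.5·247.0000 = 7039.5000
edge 5: (11,38)→(3,37)  cross = 11·37 − 3·38 = 293.0000; (r_i+r_j)·cross = 14·293.0000 = 4102.0000
edge 6: (3,37)→(2,15.5)  cross = 3·15.5 − 2·37 = -27.5000; (r_i+r_j)·cross = 5·-27.5000 = -137.5000
Σcross = 871.5000 → A = |Σcross|/2 = 435.7500 mm²
Σ(r_i+r_j)·cross = 24302.8750 → first moment M = |Σ|/6 = 4050.4792
R_c = M/A = 4050.4792/435.7500 = 9.2954 mm
θ = 214° = 3.735005 rad
V = θ·R_c·A = 3.735005·9.2954·435.7500 = 15128.558 mm³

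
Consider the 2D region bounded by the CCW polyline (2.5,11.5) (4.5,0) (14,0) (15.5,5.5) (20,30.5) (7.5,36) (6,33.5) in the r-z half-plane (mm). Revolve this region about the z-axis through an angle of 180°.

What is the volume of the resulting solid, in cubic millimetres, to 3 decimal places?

Profile (r,z), 7 vertices: (2.5,11.5) (4.5,0) (14,0) (15.5,5.5) (20,30.5) (7.5,36) (6,33.5)
edge 0: (2.5,11.5)→(4.5,0)  cross = 2.5·0 − 4.5·11.5 = -51.7500; (r_i+r_j)·cross = 7·-51.7500 = -362.2500
edge 1: (4.5,0)→(14,0)  cross = 4.5·0 − 14·0 = 0.0000; (r_i+r_j)·cross = 18.5·0.0000 = 0.0000
edge 2: (14,0)→(15.5,5.5)  cross = 14·5.5 − 15.5·0 = 77.0000; (r_i+r_j)·cross = 29.5·77.0000 = 2271.5000
edge 3: (15.5,5.5)→(20,30.5)  cross = 15.5·30.5 − 20·5.5 = 362.7500; (r_i+r_j)·cross = 35.5·362.7500 = 12877.6250
edge 4: (20,30.5)→(7.5,36)  cross = 20·36 − 7.5·30.5 = 491.2500; (r_i+r_j)·cross = 27.5·491.2500 = 13509.3750
edge 5: (7.5,36)→(6,33.5)  cross = 7.5·33.5 − 6·36 = 35.2500; (r_i+r_j)·cross = 13.5·35.2500 = 475.8750
edge 6: (6,33.5)→(2.5,11.5)  cross = 6·11.5 − 2.5·33.5 = -14.7500; (r_i+r_j)·cross = 8.5·-14.7500 = -125.3750
Σcross = 899.7500 → A = |Σcross|/2 = 449.8750 mm²
Σ(r_i+r_j)·cross = 28646.7500 → first moment M = |Σ|/6 = 4774.4583
R_c = M/A = 4774.4583/449.8750 = 10.6129 mm
θ = 180° = 3.141593 rad
V = θ·R_c·A = 3.141593·10.6129·449.8750 = 14999.403 mm³

Volume = 14999.403 mm³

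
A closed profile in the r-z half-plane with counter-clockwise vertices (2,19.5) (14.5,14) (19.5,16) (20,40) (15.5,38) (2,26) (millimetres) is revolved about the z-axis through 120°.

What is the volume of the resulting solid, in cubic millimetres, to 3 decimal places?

Volume = 8102.909 mm³

Profile (r,z), 6 vertices: (2,19.5) (14.5,14) (19.5,16) (20,40) (15.5,38) (2,26)
edge 0: (2,19.5)→(14.5,14)  cross = 2·14 − 14.5·19.5 = -254.7500; (r_i+r_j)·cross = 16.5·-254.7500 = -4203.3750
edge 1: (14.5,14)→(19.5,16)  cross = 14.5·16 − 19.5·14 = -41.0000; (r_i+r_j)·cross = 34·-41.0000 = -1394.0000
edge 2: (19.5,16)→(20,40)  cross = 19.5·40 − 20·16 = 460.0000; (r_i+r_j)·cross = 39.5·460.0000 = 18170.0000
edge 3: (20,40)→(15.5,38)  cross = 20·38 − 15.5·40 = 140.0000; (r_i+r_j)·cross = 35.5·140.0000 = 4970.0000
edge 4: (15.5,38)→(2,26)  cross = 15.5·26 − 2·38 = 327.0000; (r_i+r_j)·cross = 17.5·327.0000 = 5722.5000
edge 5: (2,26)→(2,19.5)  cross = 2·19.5 − 2·26 = -13.0000; (r_i+r_j)·cross = 4·-13.0000 = -52.0000
Σcross = 618.2500 → A = |Σcross|/2 = 309.1250 mm²
Σ(r_i+r_j)·cross = 23213.1250 → first moment M = |Σ|/6 = 3868.8542
R_c = M/A = 3868.8542/309.1250 = 12.5155 mm
θ = 120° = 2.094395 rad
V = θ·R_c·A = 2.094395·12.5155·309.1250 = 8102.909 mm³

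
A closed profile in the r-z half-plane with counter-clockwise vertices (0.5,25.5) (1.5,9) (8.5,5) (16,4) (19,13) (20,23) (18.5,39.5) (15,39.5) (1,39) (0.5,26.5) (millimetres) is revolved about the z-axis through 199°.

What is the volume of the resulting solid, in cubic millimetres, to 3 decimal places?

Volume = 21441.905 mm³

Profile (r,z), 10 vertices: (0.5,25.5) (1.5,9) (8.5,5) (16,4) (19,13) (20,23) (18.5,39.5) (15,39.5) (1,39) (0.5,26.5)
edge 0: (0.5,25.5)→(1.5,9)  cross = 0.5·9 − 1.5·25.5 = -33.7500; (r_i+r_j)·cross = 2·-33.7500 = -67.5000
edge 1: (1.5,9)→(8.5,5)  cross = 1.5·5 − 8.5·9 = -69.0000; (r_i+r_j)·cross = 10·-69.0000 = -690.0000
edge 2: (8.5,5)→(16,4)  cross = 8.5·4 − 16·5 = -46.0000; (r_i+r_j)·cross = 24.5·-46.0000 = -1127.0000
edge 3: (16,4)→(19,13)  cross = 16·13 − 19·4 = 132.0000; (r_i+r_j)·cross = 35·132.0000 = 4620.0000
edge 4: (19,13)→(20,23)  cross = 19·23 − 20·13 = 177.0000; (r_i+r_j)·cross = 39·177.0000 = 6903.0000
edge 5: (20,23)→(18.5,39.5)  cross = 20·39.5 − 18.5·23 = 364.5000; (r_i+r_j)·cross = 38.5·364.5000 = 14033.2500
edge 6: (18.5,39.5)→(15,39.5)  cross = 18.5·39.5 − 15·39.5 = 138.2500; (r_i+r_j)·cross = 33.5·138.2500 = 4631.3750
edge 7: (15,39.5)→(1,39)  cross = 15·39 − 1·39.5 = 545.5000; (r_i+r_j)·cross = 16·545.5000 = 8728.0000
edge 8: (1,39)→(0.5,26.5)  cross = 1·26.5 − 0.5·39 = 7.0000; (r_i+r_j)·cross = 1.5·7.0000 = 10.5000
edge 9: (0.5,26.5)→(0.5,25.5)  cross = 0.5·25.5 − 0.5·26.5 = -0.5000; (r_i+r_j)·cross = 1·-0.5000 = -0.5000
Σcross = 1215.0000 → A = |Σcross|/2 = 607.5000 mm²
Σ(r_i+r_j)·cross = 37041.1250 → first moment M = |Σ|/6 = 6173.5208
R_c = M/A = 6173.5208/607.5000 = 10.1622 mm
θ = 199° = 3.473205 rad
V = θ·R_c·A = 3.473205·10.1622·607.5000 = 21441.905 mm³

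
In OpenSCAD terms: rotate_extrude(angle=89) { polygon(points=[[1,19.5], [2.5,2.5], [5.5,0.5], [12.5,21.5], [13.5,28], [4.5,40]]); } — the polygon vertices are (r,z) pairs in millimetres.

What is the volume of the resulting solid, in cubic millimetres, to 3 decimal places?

Volume = 2853.556 mm³

Profile (r,z), 6 vertices: (1,19.5) (2.5,2.5) (5.5,0.5) (12.5,21.5) (13.5,28) (4.5,40)
edge 0: (1,19.5)→(2.5,2.5)  cross = 1·2.5 − 2.5·19.5 = -46.2500; (r_i+r_j)·cross = 3.5·-46.2500 = -161.8750
edge 1: (2.5,2.5)→(5.5,0.5)  cross = 2.5·0.5 − 5.5·2.5 = -12.5000; (r_i+r_j)·cross = 8·-12.5000 = -100.0000
edge 2: (5.5,0.5)→(12.5,21.5)  cross = 5.5·21.5 − 12.5·0.5 = 112.0000; (r_i+r_j)·cross = 18·112.0000 = 2016.0000
edge 3: (12.5,21.5)→(13.5,28)  cross = 12.5·28 − 13.5·21.5 = 59.7500; (r_i+r_j)·cross = 26·59.7500 = 1553.5000
edge 4: (13.5,28)→(4.5,40)  cross = 13.5·40 − 4.5·28 = 414.0000; (r_i+r_j)·cross = 18·414.0000 = 7452.0000
edge 5: (4.5,40)→(1,19.5)  cross = 4.5·19.5 − 1·40 = 47.7500; (r_i+r_j)·cross = 5.5·47.7500 = 262.6250
Σcross = 574.7500 → A = |Σcross|/2 = 287.3750 mm²
Σ(r_i+r_j)·cross = 11022.2500 → first moment M = |Σ|/6 = 1837.0417
R_c = M/A = 1837.0417/287.3750 = 6.3925 mm
θ = 89° = 1.553343 rad
V = θ·R_c·A = 1.553343·6.3925·287.3750 = 2853.556 mm³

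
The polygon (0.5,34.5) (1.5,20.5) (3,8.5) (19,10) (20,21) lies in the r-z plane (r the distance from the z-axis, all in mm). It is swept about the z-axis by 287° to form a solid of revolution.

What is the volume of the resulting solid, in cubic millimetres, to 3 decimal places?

Profile (r,z), 5 vertices: (0.5,34.5) (1.5,20.5) (3,8.5) (19,10) (20,21)
edge 0: (0.5,34.5)→(1.5,20.5)  cross = 0.5·20.5 − 1.5·34.5 = -41.5000; (r_i+r_j)·cross = 2·-41.5000 = -83.0000
edge 1: (1.5,20.5)→(3,8.5)  cross = 1.5·8.5 − 3·20.5 = -48.7500; (r_i+r_j)·cross = 4.5·-48.7500 = -219.3750
edge 2: (3,8.5)→(19,10)  cross = 3·10 − 19·8.5 = -131.5000; (r_i+r_j)·cross = 22·-131.5000 = -2893.0000
edge 3: (19,10)→(20,21)  cross = 19·21 − 20·10 = 199.0000; (r_i+r_j)·cross = 39·199.0000 = 7761.0000
edge 4: (20,21)→(0.5,34.5)  cross = 20·34.5 − 0.5·21 = 679.5000; (r_i+r_j)·cross = 20.5·679.5000 = 13929.7500
Σcross = 656.7500 → A = |Σcross|/2 = 328.3750 mm²
Σ(r_i+r_j)·cross = 18495.3750 → first moment M = |Σ|/6 = 3082.5625
R_c = M/A = 3082.5625/328.3750 = 9.3873 mm
θ = 287° = 5.009095 rad
V = θ·R_c·A = 5.009095·9.3873·328.3750 = 15440.848 mm³

Volume = 15440.848 mm³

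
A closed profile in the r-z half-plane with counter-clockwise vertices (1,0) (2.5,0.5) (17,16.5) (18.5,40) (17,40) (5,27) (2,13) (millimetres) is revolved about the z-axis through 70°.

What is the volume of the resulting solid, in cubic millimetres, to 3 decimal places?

Profile (r,z), 7 vertices: (1,0) (2.5,0.5) (17,16.5) (18.5,40) (17,40) (5,27) (2,13)
edge 0: (1,0)→(2.5,0.5)  cross = 1·0.5 − 2.5·0 = 0.5000; (r_i+r_j)·cross = 3.5·0.5000 = 1.7500
edge 1: (2.5,0.5)→(17,16.5)  cross = 2.5·16.5 − 17·0.5 = 32.7500; (r_i+r_j)·cross = 19.5·32.7500 = 638.6250
edge 2: (17,16.5)→(18.5,40)  cross = 17·40 − 18.5·16.5 = 374.7500; (r_i+r_j)·cross = 35.5·374.7500 = 13303.6250
edge 3: (18.5,40)→(17,40)  cross = 18.5·40 − 17·40 = 60.0000; (r_i+r_j)·cross = 35.5·60.0000 = 2130.0000
edge 4: (17,40)→(5,27)  cross = 17·27 − 5·40 = 259.0000; (r_i+r_j)·cross = 22·259.0000 = 5698.0000
edge 5: (5,27)→(2,13)  cross = 5·13 − 2·27 = 11.0000; (r_i+r_j)·cross = 7·11.0000 = 77.0000
edge 6: (2,13)→(1,0)  cross = 2·0 − 1·13 = -13.0000; (r_i+r_j)·cross = 3·-13.0000 = -39.0000
Σcross = 725.0000 → A = |Σcross|/2 = 362.5000 mm²
Σ(r_i+r_j)·cross = 21810.0000 → first moment M = |Σ|/6 = 3635.0000
R_c = M/A = 3635.0000/362.5000 = 10.0276 mm
θ = 70° = 1.221730 rad
V = θ·R_c·A = 1.221730·10.0276·362.5000 = 4440.990 mm³

Volume = 4440.990 mm³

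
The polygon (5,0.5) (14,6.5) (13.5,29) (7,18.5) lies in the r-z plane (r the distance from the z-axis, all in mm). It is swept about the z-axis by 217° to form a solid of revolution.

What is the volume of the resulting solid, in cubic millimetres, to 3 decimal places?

Profile (r,z), 4 vertices: (5,0.5) (14,6.5) (13.5,29) (7,18.5)
edge 0: (5,0.5)→(14,6.5)  cross = 5·6.5 − 14·0.5 = 25.5000; (r_i+r_j)·cross = 19·25.5000 = 484.5000
edge 1: (14,6.5)→(13.5,29)  cross = 14·29 − 13.5·6.5 = 318.2500; (r_i+r_j)·cross = 27.5·318.2500 = 8751.8750
edge 2: (13.5,29)→(7,18.5)  cross = 13.5·18.5 − 7·29 = 46.7500; (r_i+r_j)·cross = 20.5·46.7500 = 958.3750
edge 3: (7,18.5)→(5,0.5)  cross = 7·0.5 − 5·18.5 = -89.0000; (r_i+r_j)·cross = 12·-89.0000 = -1068.0000
Σcross = 301.5000 → A = |Σcross|/2 = 150.7500 mm²
Σ(r_i+r_j)·cross = 9126.7500 → first moment M = |Σ|/6 = 1521.1250
R_c = M/A = 1521.1250/150.7500 = 10.0904 mm
θ = 217° = 3.787364 rad
V = θ·R_c·A = 3.787364·10.0904·150.7500 = 5761.055 mm³

Volume = 5761.055 mm³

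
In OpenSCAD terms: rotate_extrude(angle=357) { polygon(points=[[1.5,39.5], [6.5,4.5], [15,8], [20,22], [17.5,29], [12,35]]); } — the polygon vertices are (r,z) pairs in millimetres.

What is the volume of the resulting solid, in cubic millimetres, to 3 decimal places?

Profile (r,z), 6 vertices: (1.5,39.5) (6.5,4.5) (15,8) (20,22) (17.5,29) (12,35)
edge 0: (1.5,39.5)→(6.5,4.5)  cross = 1.5·4.5 − 6.5·39.5 = -250.0000; (r_i+r_j)·cross = 8·-250.0000 = -2000.0000
edge 1: (6.5,4.5)→(15,8)  cross = 6.5·8 − 15·4.5 = -15.5000; (r_i+r_j)·cross = 21.5·-15.5000 = -333.2500
edge 2: (15,8)→(20,22)  cross = 15·22 − 20·8 = 170.0000; (r_i+r_j)·cross = 35·170.0000 = 5950.0000
edge 3: (20,22)→(17.5,29)  cross = 20·29 − 17.5·22 = 195.0000; (r_i+r_j)·cross = 37.5·195.0000 = 7312.5000
edge 4: (17.5,29)→(12,35)  cross = 17.5·35 − 12·29 = 264.5000; (r_i+r_j)·cross = 29.5·264.5000 = 7802.7500
edge 5: (12,35)→(1.5,39.5)  cross = 12·39.5 − 1.5·35 = 421.5000; (r_i+r_j)·cross = 13.5·421.5000 = 5690.2500
Σcross = 785.5000 → A = |Σcross|/2 = 392.7500 mm²
Σ(r_i+r_j)·cross = 24422.2500 → first moment M = |Σ|/6 = 4070.3750
R_c = M/A = 4070.3750/392.7500 = 10.3638 mm
θ = 357° = 6.230825 rad
V = θ·R_c·A = 6.230825·10.3638·392.7500 = 25361.796 mm³

Volume = 25361.796 mm³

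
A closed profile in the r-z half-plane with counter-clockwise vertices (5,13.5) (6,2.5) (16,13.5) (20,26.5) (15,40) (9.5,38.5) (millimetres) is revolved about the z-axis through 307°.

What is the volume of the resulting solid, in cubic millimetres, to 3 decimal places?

Volume = 21153.237 mm³

Profile (r,z), 6 vertices: (5,13.5) (6,2.5) (16,13.5) (20,26.5) (15,40) (9.5,38.5)
edge 0: (5,13.5)→(6,2.5)  cross = 5·2.5 − 6·13.5 = -68.5000; (r_i+r_j)·cross = 11·-68.5000 = -753.5000
edge 1: (6,2.5)→(16,13.5)  cross = 6·13.5 − 16·2.5 = 41.0000; (r_i+r_j)·cross = 22·41.0000 = 902.0000
edge 2: (16,13.5)→(20,26.5)  cross = 16·26.5 − 20·13.5 = 154.0000; (r_i+r_j)·cross = 36·154.0000 = 5544.0000
edge 3: (20,26.5)→(15,40)  cross = 20·40 − 15·26.5 = 402.5000; (r_i+r_j)·cross = 35·402.5000 = 14087.5000
edge 4: (15,40)→(9.5,38.5)  cross = 15·38.5 − 9.5·40 = 197.5000; (r_i+r_j)·cross = 24.5·197.5000 = 4838.7500
edge 5: (9.5,38.5)→(5,13.5)  cross = 9.5·13.5 − 5·38.5 = -64.2500; (r_i+r_j)·cross = 14.5·-64.2500 = -931.6250
Σcross = 662.2500 → A = |Σcross|/2 = 331.1250 mm²
Σ(r_i+r_j)·cross = 23687.1250 → first moment M = |Σ|/6 = 3947.8542
R_c = M/A = 3947.8542/331.1250 = 11.9225 mm
θ = 307° = 5.358161 rad
V = θ·R_c·A = 5.358161·11.9225·331.1250 = 21153.237 mm³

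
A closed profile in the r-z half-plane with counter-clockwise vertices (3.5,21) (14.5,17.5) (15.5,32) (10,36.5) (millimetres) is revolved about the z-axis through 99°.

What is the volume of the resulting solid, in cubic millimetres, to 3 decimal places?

Profile (r,z), 4 vertices: (3.5,21) (14.5,17.5) (15.5,32) (10,36.5)
edge 0: (3.5,21)→(14.5,17.5)  cross = 3.5·17.5 − 14.5·21 = -243.2500; (r_i+r_j)·cross = 18·-243.2500 = -4378.5000
edge 1: (14.5,17.5)→(15.5,32)  cross = 14.5·32 − 15.5·17.5 = 192.7500; (r_i+r_j)·cross = 30·192.7500 = 5782.5000
edge 2: (15.5,32)→(10,36.5)  cross = 15.5·36.5 − 10·32 = 245.7500; (r_i+r_j)·cross = 25.5·245.7500 = 6266.6250
edge 3: (10,36.5)→(3.5,21)  cross = 10·21 − 3.5·36.5 = 82.2500; (r_i+r_j)·cross = 13.5·82.2500 = 1110.3750
Σcross = 277.5000 → A = |Σcross|/2 = 138.7500 mm²
Σ(r_i+r_j)·cross = 8781.0000 → first moment M = |Σ|/6 = 1463.5000
R_c = M/A = 1463.5000/138.7500 = 10.5477 mm
θ = 99° = 1.727876 rad
V = θ·R_c·A = 1.727876·10.5477·138.7500 = 2528.746 mm³

Volume = 2528.746 mm³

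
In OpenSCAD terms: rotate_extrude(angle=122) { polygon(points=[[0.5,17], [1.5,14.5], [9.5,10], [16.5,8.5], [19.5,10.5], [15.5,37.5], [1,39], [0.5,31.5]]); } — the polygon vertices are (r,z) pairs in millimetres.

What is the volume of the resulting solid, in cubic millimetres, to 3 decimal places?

Volume = 9211.537 mm³

Profile (r,z), 8 vertices: (0.5,17) (1.5,14.5) (9.5,10) (16.5,8.5) (19.5,10.5) (15.5,37.5) (1,39) (0.5,31.5)
edge 0: (0.5,17)→(1.5,14.5)  cross = 0.5·14.5 − 1.5·17 = -18.2500; (r_i+r_j)·cross = 2·-18.2500 = -36.5000
edge 1: (1.5,14.5)→(9.5,10)  cross = 1.5·10 − 9.5·14.5 = -122.7500; (r_i+r_j)·cross = 11·-122.7500 = -1350.2500
edge 2: (9.5,10)→(16.5,8.5)  cross = 9.5·8.5 − 16.5·10 = -84.2500; (r_i+r_j)·cross = 26·-84.2500 = -2190.5000
edge 3: (16.5,8.5)→(19.5,10.5)  cross = 16.5·10.5 − 19.5·8.5 = 7.5000; (r_i+r_j)·cross = 36·7.5000 = 270.0000
edge 4: (19.5,10.5)→(15.5,37.5)  cross = 19.5·37.5 − 15.5·10.5 = 568.5000; (r_i+r_j)·cross = 35·568.5000 = 19897.5000
edge 5: (15.5,37.5)→(1,39)  cross = 15.5·39 − 1·37.5 = 567.0000; (r_i+r_j)·cross = 16.5·567.0000 = 9355.5000
edge 6: (1,39)→(0.5,31.5)  cross = 1·31.5 − 0.5·39 = 12.0000; (r_i+r_j)·cross = 1.5·12.0000 = 18.0000
edge 7: (0.5,31.5)→(0.5,17)  cross = 0.5·17 − 0.5·31.5 = -7.2500; (r_i+r_j)·cross = 1·-7.2500 = -7.2500
Σcross = 922.5000 → A = |Σcross|/2 = 461.2500 mm²
Σ(r_i+r_j)·cross = 25956.5000 → first moment M = |Σ|/6 = 4326.0833
R_c = M/A = 4326.0833/461.2500 = 9.3790 mm
θ = 122° = 2.129302 rad
V = θ·R_c·A = 2.129302·9.3790·461.2500 = 9211.537 mm³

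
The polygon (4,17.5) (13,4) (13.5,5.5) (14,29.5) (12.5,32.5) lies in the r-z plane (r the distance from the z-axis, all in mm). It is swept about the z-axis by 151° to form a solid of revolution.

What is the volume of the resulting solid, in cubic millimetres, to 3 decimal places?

Profile (r,z), 5 vertices: (4,17.5) (13,4) (13.5,5.5) (14,29.5) (12.5,32.5)
edge 0: (4,17.5)→(13,4)  cross = 4·4 − 13·17.5 = -211.5000; (r_i+r_j)·cross = 17·-211.5000 = -3595.5000
edge 1: (13,4)→(13.5,5.5)  cross = 13·5.5 − 13.5·4 = 17.5000; (r_i+r_j)·cross = 26.5·17.5000 = 463.7500
edge 2: (13.5,5.5)→(14,29.5)  cross = 13.5·29.5 − 14·5.5 = 321.2500; (r_i+r_j)·cross = 27.5·321.2500 = 8834.3750
edge 3: (14,29.5)→(12.5,32.5)  cross = 14·32.5 − 12.5·29.5 = 86.2500; (r_i+r_j)·cross = 26.5·86.2500 = 2285.6250
edge 4: (12.5,32.5)→(4,17.5)  cross = 12.5·17.5 − 4·32.5 = 88.7500; (r_i+r_j)·cross = 16.5·88.7500 = 1464.3750
Σcross = 302.2500 → A = |Σcross|/2 = 151.1250 mm²
Σ(r_i+r_j)·cross = 9452.6250 → first moment M = |Σ|/6 = 1575.4375
R_c = M/A = 1575.4375/151.1250 = 10.4247 mm
θ = 151° = 2.635447 rad
V = θ·R_c·A = 2.635447·10.4247·151.1250 = 4151.982 mm³

Volume = 4151.982 mm³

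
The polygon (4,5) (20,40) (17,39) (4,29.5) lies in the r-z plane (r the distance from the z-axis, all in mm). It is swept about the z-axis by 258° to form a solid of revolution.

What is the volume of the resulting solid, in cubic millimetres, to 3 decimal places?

Profile (r,z), 4 vertices: (4,5) (20,40) (17,39) (4,29.5)
edge 0: (4,5)→(20,40)  cross = 4·40 − 20·5 = 60.0000; (r_i+r_j)·cross = 24·60.0000 = 1440.0000
edge 1: (20,40)→(17,39)  cross = 20·39 − 17·40 = 100.0000; (r_i+r_j)·cross = 37·100.0000 = 3700.0000
edge 2: (17,39)→(4,29.5)  cross = 17·29.5 − 4·39 = 345.5000; (r_i+r_j)·cross = 21·345.5000 = 7255.5000
edge 3: (4,29.5)→(4,5)  cross = 4·5 − 4·29.5 = -98.0000; (r_i+r_j)·cross = 8·-98.0000 = -784.0000
Σcross = 407.5000 → A = |Σcross|/2 = 203.7500 mm²
Σ(r_i+r_j)·cross = 11611.5000 → first moment M = |Σ|/6 = 1935.2500
R_c = M/A = 1935.2500/203.7500 = 9.4982 mm
θ = 258° = 4.502949 rad
V = θ·R_c·A = 4.502949·9.4982·203.7500 = 8714.333 mm³

Volume = 8714.333 mm³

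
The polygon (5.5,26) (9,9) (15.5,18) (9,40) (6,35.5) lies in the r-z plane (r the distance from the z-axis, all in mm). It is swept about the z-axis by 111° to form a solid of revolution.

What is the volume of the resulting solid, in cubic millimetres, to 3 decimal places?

Profile (r,z), 5 vertices: (5.5,26) (9,9) (15.5,18) (9,40) (6,35.5)
edge 0: (5.5,26)→(9,9)  cross = 5.5·9 − 9·26 = -184.5000; (r_i+r_j)·cross = 14.5·-184.5000 = -2675.2500
edge 1: (9,9)→(15.5,18)  cross = 9·18 − 15.5·9 = 22.5000; (r_i+r_j)·cross = 24.5·22.5000 = 551.2500
edge 2: (15.5,18)→(9,40)  cross = 15.5·40 − 9·18 = 458.0000; (r_i+r_j)·cross = 24.5·458.0000 = 11221.0000
edge 3: (9,40)→(6,35.5)  cross = 9·35.5 − 6·40 = 79.5000; (r_i+r_j)·cross = 15·79.5000 = 1192.5000
edge 4: (6,35.5)→(5.5,26)  cross = 6·26 − 5.5·35.5 = -39.2500; (r_i+r_j)·cross = 11.5·-39.2500 = -451.3750
Σcross = 336.2500 → A = |Σcross|/2 = 168.1250 mm²
Σ(r_i+r_j)·cross = 9838.1250 → first moment M = |Σ|/6 = 1639.6875
R_c = M/A = 1639.6875/168.1250 = 9.7528 mm
θ = 111° = 1.937315 rad
V = θ·R_c·A = 1.937315·9.7528·168.1250 = 3176.592 mm³

Volume = 3176.592 mm³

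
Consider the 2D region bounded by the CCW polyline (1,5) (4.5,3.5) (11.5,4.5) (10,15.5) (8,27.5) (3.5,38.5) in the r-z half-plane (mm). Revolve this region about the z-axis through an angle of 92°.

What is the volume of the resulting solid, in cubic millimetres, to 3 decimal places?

Volume = 2006.861 mm³

Profile (r,z), 6 vertices: (1,5) (4.5,3.5) (11.5,4.5) (10,15.5) (8,27.5) (3.5,38.5)
edge 0: (1,5)→(4.5,3.5)  cross = 1·3.5 − 4.5·5 = -19.0000; (r_i+r_j)·cross = 5.5·-19.0000 = -104.5000
edge 1: (4.5,3.5)→(11.5,4.5)  cross = 4.5·4.5 − 11.5·3.5 = -20.0000; (r_i+r_j)·cross = 16·-20.0000 = -320.0000
edge 2: (11.5,4.5)→(10,15.5)  cross = 11.5·15.5 − 10·4.5 = 133.2500; (r_i+r_j)·cross = 21.5·133.2500 = 2864.8750
edge 3: (10,15.5)→(8,27.5)  cross = 10·27.5 − 8·15.5 = 151.0000; (r_i+r_j)·cross = 18·151.0000 = 2718.0000
edge 4: (8,27.5)→(3.5,38.5)  cross = 8·38.5 − 3.5·27.5 = 211.7500; (r_i+r_j)·cross = 11.5·211.7500 = 2435.1250
edge 5: (3.5,38.5)→(1,5)  cross = 3.5·5 − 1·38.5 = -21.0000; (r_i+r_j)·cross = 4.5·-21.0000 = -94.5000
Σcross = 436.0000 → A = |Σcross|/2 = 218.0000 mm²
Σ(r_i+r_j)·cross = 7499.0000 → first moment M = |Σ|/6 = 1249.8333
R_c = M/A = 1249.8333/218.0000 = 5.7332 mm
θ = 92° = 1.605703 rad
V = θ·R_c·A = 1.605703·5.7332·218.0000 = 2006.861 mm³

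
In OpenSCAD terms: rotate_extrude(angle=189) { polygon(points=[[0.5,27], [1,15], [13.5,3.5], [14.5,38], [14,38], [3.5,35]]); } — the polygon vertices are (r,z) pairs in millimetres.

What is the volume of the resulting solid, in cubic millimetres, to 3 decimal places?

Volume = 9415.098 mm³

Profile (r,z), 6 vertices: (0.5,27) (1,15) (13.5,3.5) (14.5,38) (14,38) (3.5,35)
edge 0: (0.5,27)→(1,15)  cross = 0.5·15 − 1·27 = -19.5000; (r_i+r_j)·cross = 1.5·-19.5000 = -29.2500
edge 1: (1,15)→(13.5,3.5)  cross = 1·3.5 − 13.5·15 = -199.0000; (r_i+r_j)·cross = 14.5·-199.0000 = -2885.5000
edge 2: (13.5,3.5)→(14.5,38)  cross = 13.5·38 − 14.5·3.5 = 462.2500; (r_i+r_j)·cross = 28·462.2500 = 12943.0000
edge 3: (14.5,38)→(14,38)  cross = 14.5·38 − 14·38 = 19.0000; (r_i+r_j)·cross = 28.5·19.0000 = 541.5000
edge 4: (14,38)→(3.5,35)  cross = 14·35 − 3.5·38 = 357.0000; (r_i+r_j)·cross = 17.5·357.0000 = 6247.5000
edge 5: (3.5,35)→(0.5,27)  cross = 3.5·27 − 0.5·35 = 77.0000; (r_i+r_j)·cross = 4·77.0000 = 308.0000
Σcross = 696.7500 → A = |Σcross|/2 = 348.3750 mm²
Σ(r_i+r_j)·cross = 17125.2500 → first moment M = |Σ|/6 = 2854.2083
R_c = M/A = 2854.2083/348.3750 = 8.1929 mm
θ = 189° = 3.298672 rad
V = θ·R_c·A = 3.298672·8.1929·348.3750 = 9415.098 mm³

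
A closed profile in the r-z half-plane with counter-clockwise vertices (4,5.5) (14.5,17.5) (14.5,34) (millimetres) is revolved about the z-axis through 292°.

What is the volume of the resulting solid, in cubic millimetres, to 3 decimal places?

Profile (r,z), 3 vertices: (4,5.5) (14.5,17.5) (14.5,34)
edge 0: (4,5.5)→(14.5,17.5)  cross = 4·17.5 − 14.5·5.5 = -9.7500; (r_i+r_j)·cross = 18.5·-9.7500 = -180.3750
edge 1: (14.5,17.5)→(14.5,34)  cross = 14.5·34 − 14.5·17.5 = 239.2500; (r_i+r_j)·cross = 29·239.2500 = 6938.2500
edge 2: (14.5,34)→(4,5.5)  cross = 14.5·5.5 − 4·34 = -56.2500; (r_i+r_j)·cross = 18.5·-56.2500 = -1040.6250
Σcross = 173.2500 → A = |Σcross|/2 = 86.6250 mm²
Σ(r_i+r_j)·cross = 5717.2500 → first moment M = |Σ|/6 = 952.8750
R_c = M/A = 952.8750/86.6250 = 11.0000 mm
θ = 292° = 5.096361 rad
V = θ·R_c·A = 5.096361·11.0000·86.6250 = 4856.195 mm³

Volume = 4856.195 mm³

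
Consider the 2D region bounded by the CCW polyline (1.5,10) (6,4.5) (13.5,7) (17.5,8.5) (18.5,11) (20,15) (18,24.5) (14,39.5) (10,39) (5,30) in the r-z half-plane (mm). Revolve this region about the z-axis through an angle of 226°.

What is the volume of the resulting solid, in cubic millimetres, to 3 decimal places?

Profile (r,z), 10 vertices: (1.5,10) (6,4.5) (13.5,7) (17.5,8.5) (18.5,11) (20,15) (18,24.5) (14,39.5) (10,39) (5,30)
edge 0: (1.5,10)→(6,4.5)  cross = 1.5·4.5 − 6·10 = -53.2500; (r_i+r_j)·cross = 7.5·-53.2500 = -399.3750
edge 1: (6,4.5)→(13.5,7)  cross = 6·7 − 13.5·4.5 = -18.7500; (r_i+r_j)·cross = 19.5·-18.7500 = -365.6250
edge 2: (13.5,7)→(17.5,8.5)  cross = 13.5·8.5 − 17.5·7 = -7.7500; (r_i+r_j)·cross = 31·-7.7500 = -240.2500
edge 3: (17.5,8.5)→(18.5,11)  cross = 17.5·11 − 18.5·8.5 = 35.2500; (r_i+r_j)·cross = 36·35.2500 = 1269.0000
edge 4: (18.5,11)→(20,15)  cross = 18.5·15 − 20·11 = 57.5000; (r_i+r_j)·cross = 38.5·57.5000 = 2213.7500
edge 5: (20,15)→(18,24.5)  cross = 20·24.5 − 18·15 = 220.0000; (r_i+r_j)·cross = 38·220.0000 = 8360.0000
edge 6: (18,24.5)→(14,39.5)  cross = 18·39.5 − 14·24.5 = 368.0000; (r_i+r_j)·cross = 32·368.0000 = 11776.0000
edge 7: (14,39.5)→(10,39)  cross = 14·39 − 10·39.5 = 151.0000; (r_i+r_j)·cross = 24·151.0000 = 3624.0000
edge 8: (10,39)→(5,30)  cross = 10·30 − 5·39 = 105.0000; (r_i+r_j)·cross = 15·105.0000 = 1575.0000
edge 9: (5,30)→(1.5,10)  cross = 5·10 − 1.5·30 = 5.0000; (r_i+r_j)·cross = 6.5·5.0000 = 32.5000
Σcross = 862.0000 → A = |Σcross|/2 = 431.0000 mm²
Σ(r_i+r_j)·cross = 27845.0000 → first moment M = |Σ|/6 = 4640.8333
R_c = M/A = 4640.8333/431.0000 = 10.7676 mm
θ = 226° = 3.944444 rad
V = θ·R_c·A = 3.944444·10.7676·431.0000 = 18305.508 mm³

Volume = 18305.508 mm³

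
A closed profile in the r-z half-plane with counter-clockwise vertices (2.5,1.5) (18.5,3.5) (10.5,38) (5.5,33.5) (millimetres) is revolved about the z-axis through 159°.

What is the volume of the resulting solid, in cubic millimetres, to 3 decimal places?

Profile (r,z), 4 vertices: (2.5,1.5) (18.5,3.5) (10.5,38) (5.5,33.5)
edge 0: (2.5,1.5)→(18.5,3.5)  cross = 2.5·3.5 − 18.5·1.5 = -19.0000; (r_i+r_j)·cross = 21·-19.0000 = -399.0000
edge 1: (18.5,3.5)→(10.5,38)  cross = 18.5·38 − 10.5·3.5 = 666.2500; (r_i+r_j)·cross = 29·666.2500 = 19321.2500
edge 2: (10.5,38)→(5.5,33.5)  cross = 10.5·33.5 − 5.5·38 = 142.7500; (r_i+r_j)·cross = 16·142.7500 = 2284.0000
edge 3: (5.5,33.5)→(2.5,1.5)  cross = 5.5·1.5 − 2.5·33.5 = -75.5000; (r_i+r_j)·cross = 8·-75.5000 = -604.0000
Σcross = 714.5000 → A = |Σcross|/2 = 357.2500 mm²
Σ(r_i+r_j)·cross = 20602.2500 → first moment M = |Σ|/6 = 3433.7083
R_c = M/A = 3433.7083/357.2500 = 9.6115 mm
θ = 159° = 2.775074 rad
V = θ·R_c·A = 2.775074·9.6115·357.2500 = 9528.793 mm³

Volume = 9528.793 mm³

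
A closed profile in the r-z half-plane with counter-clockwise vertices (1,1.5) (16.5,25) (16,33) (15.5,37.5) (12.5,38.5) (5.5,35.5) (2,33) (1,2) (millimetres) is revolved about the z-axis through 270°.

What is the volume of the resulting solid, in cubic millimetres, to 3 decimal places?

Volume = 12557.829 mm³

Profile (r,z), 8 vertices: (1,1.5) (16.5,25) (16,33) (15.5,37.5) (12.5,38.5) (5.5,35.5) (2,33) (1,2)
edge 0: (1,1.5)→(16.5,25)  cross = 1·25 − 16.5·1.5 = 0.2500; (r_i+r_j)·cross = 17.5·0.2500 = 4.3750
edge 1: (16.5,25)→(16,33)  cross = 16.5·33 − 16·25 = 144.5000; (r_i+r_j)·cross = 32.5·144.5000 = 4696.2500
edge 2: (16,33)→(15.5,37.5)  cross = 16·37.5 − 15.5·33 = 88.5000; (r_i+r_j)·cross = 31.5·88.5000 = 2787.7500
edge 3: (15.5,37.5)→(12.5,38.5)  cross = 15.5·38.5 − 12.5·37.5 = 128.0000; (r_i+r_j)·cross = 28·128.0000 = 3584.0000
edge 4: (12.5,38.5)→(5.5,35.5)  cross = 12.5·35.5 − 5.5·38.5 = 232.0000; (r_i+r_j)·cross = 18·232.0000 = 4176.0000
edge 5: (5.5,35.5)→(2,33)  cross = 5.5·33 − 2·35.5 = 110.5000; (r_i+r_j)·cross = 7.5·110.5000 = 828.7500
edge 6: (2,33)→(1,2)  cross = 2·2 − 1·33 = -29.0000; (r_i+r_j)·cross = 3·-29.0000 = -87.0000
edge 7: (1,2)→(1,1.5)  cross = 1·1.5 − 1·2 = -0.5000; (r_i+r_j)·cross = 2·-0.5000 = -1.0000
Σcross = 674.2500 → A = |Σcross|/2 = 337.1250 mm²
Σ(r_i+r_j)·cross = 15989.1250 → first moment M = |Σ|/6 = 2664.8542
R_c = M/A = 2664.8542/337.1250 = 7.9046 mm
θ = 270° = 4.712389 rad
V = θ·R_c·A = 4.712389·7.9046·337.1250 = 12557.829 mm³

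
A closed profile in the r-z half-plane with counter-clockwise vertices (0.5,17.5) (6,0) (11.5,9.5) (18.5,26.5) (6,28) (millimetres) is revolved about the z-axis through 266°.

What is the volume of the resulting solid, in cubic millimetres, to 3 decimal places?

Volume = 10501.506 mm³

Profile (r,z), 5 vertices: (0.5,17.5) (6,0) (11.5,9.5) (18.5,26.5) (6,28)
edge 0: (0.5,17.5)→(6,0)  cross = 0.5·0 − 6·17.5 = -105.0000; (r_i+r_j)·cross = 6.5·-105.0000 = -682.5000
edge 1: (6,0)→(11.5,9.5)  cross = 6·9.5 − 11.5·0 = 57.0000; (r_i+r_j)·cross = 17.5·57.0000 = 997.5000
edge 2: (11.5,9.5)→(18.5,26.5)  cross = 11.5·26.5 − 18.5·9.5 = 129.0000; (r_i+r_j)·cross = 30·129.0000 = 3870.0000
edge 3: (18.5,26.5)→(6,28)  cross = 18.5·28 − 6·26.5 = 359.0000; (r_i+r_j)·cross = 24.5·359.0000 = 8795.5000
edge 4: (6,28)→(0.5,17.5)  cross = 6·17.5 − 0.5·28 = 91.0000; (r_i+r_j)·cross = 6.5·91.0000 = 591.5000
Σcross = 531.0000 → A = |Σcross|/2 = 265.5000 mm²
Σ(r_i+r_j)·cross = 13572.0000 → first moment M = |Σ|/6 = 2262.0000
R_c = M/A = 2262.0000/265.5000 = 8.5198 mm
θ = 266° = 4.642576 rad
V = θ·R_c·A = 4.642576·8.5198·265.5000 = 10501.506 mm³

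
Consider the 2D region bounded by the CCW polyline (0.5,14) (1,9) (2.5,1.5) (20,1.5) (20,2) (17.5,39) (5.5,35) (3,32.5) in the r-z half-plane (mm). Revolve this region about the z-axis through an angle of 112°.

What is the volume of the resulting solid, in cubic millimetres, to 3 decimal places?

Profile (r,z), 8 vertices: (0.5,14) (1,9) (2.5,1.5) (20,1.5) (20,2) (17.5,39) (5.5,35) (3,32.5)
edge 0: (0.5,14)→(1,9)  cross = 0.5·9 − 1·14 = -9.5000; (r_i+r_j)·cross = 1.5·-9.5000 = -14.2500
edge 1: (1,9)→(2.5,1.5)  cross = 1·1.5 − 2.5·9 = -21.0000; (r_i+r_j)·cross = 3.5·-21.0000 = -73.5000
edge 2: (2.5,1.5)→(20,1.5)  cross = 2.5·1.5 − 20·1.5 = -26.2500; (r_i+r_j)·cross = 22.5·-26.2500 = -590.6250
edge 3: (20,1.5)→(20,2)  cross = 20·2 − 20·1.5 = 10.0000; (r_i+r_j)·cross = 40·10.0000 = 400.0000
edge 4: (20,2)→(17.5,39)  cross = 20·39 − 17.5·2 = 745.0000; (r_i+r_j)·cross = 37.5·745.0000 = 27937.5000
edge 5: (17.5,39)→(5.5,35)  cross = 17.5·35 − 5.5·39 = 398.0000; (r_i+r_j)·cross = 23·398.0000 = 9154.0000
edge 6: (5.5,35)→(3,32.5)  cross = 5.5·32.5 − 3·35 = 73.7500; (r_i+r_j)·cross = 8.5·73.7500 = 626.8750
edge 7: (3,32.5)→(0.5,14)  cross = 3·14 − 0.5·32.5 = 25.7500; (r_i+r_j)·cross = 3.5·25.7500 = 90.1250
Σcross = 1195.7500 → A = |Σcross|/2 = 597.8750 mm²
Σ(r_i+r_j)·cross = 37530.1250 → first moment M = |Σ|/6 = 6255.0208
R_c = M/A = 6255.0208/597.8750 = 10.4621 mm
θ = 112° = 1.954769 rad
V = θ·R_c·A = 1.954769·10.4621·597.8750 = 12227.119 mm³

Volume = 12227.119 mm³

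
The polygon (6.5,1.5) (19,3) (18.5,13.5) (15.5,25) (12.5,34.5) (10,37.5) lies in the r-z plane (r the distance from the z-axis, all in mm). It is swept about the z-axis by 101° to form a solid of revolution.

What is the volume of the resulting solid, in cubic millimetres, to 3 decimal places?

Volume = 6214.249 mm³

Profile (r,z), 6 vertices: (6.5,1.5) (19,3) (18.5,13.5) (15.5,25) (12.5,34.5) (10,37.5)
edge 0: (6.5,1.5)→(19,3)  cross = 6.5·3 − 19·1.5 = -9.0000; (r_i+r_j)·cross = 25.5·-9.0000 = -229.5000
edge 1: (19,3)→(18.5,13.5)  cross = 19·13.5 − 18.5·3 = 201.0000; (r_i+r_j)·cross = 37.5·201.0000 = 7537.5000
edge 2: (18.5,13.5)→(15.5,25)  cross = 18.5·25 − 15.5·13.5 = 253.2500; (r_i+r_j)·cross = 34·253.2500 = 8610.5000
edge 3: (15.5,25)→(12.5,34.5)  cross = 15.5·34.5 − 12.5·25 = 222.2500; (r_i+r_j)·cross = 28·222.2500 = 6223.0000
edge 4: (12.5,34.5)→(10,37.5)  cross = 12.5·37.5 − 10·34.5 = 123.7500; (r_i+r_j)·cross = 22.5·123.7500 = 2784.3750
edge 5: (10,37.5)→(6.5,1.5)  cross = 10·1.5 − 6.5·37.5 = -228.7500; (r_i+r_j)·cross = 16.5·-228.7500 = -3774.3750
Σcross = 562.5000 → A = |Σcross|/2 = 281.2500 mm²
Σ(r_i+r_j)·cross = 21151.5000 → first moment M = |Σ|/6 = 3525.2500
R_c = M/A = 3525.2500/281.2500 = 12.5342 mm
θ = 101° = 1.762783 rad
V = θ·R_c·A = 1.762783·12.5342·281.2500 = 6214.249 mm³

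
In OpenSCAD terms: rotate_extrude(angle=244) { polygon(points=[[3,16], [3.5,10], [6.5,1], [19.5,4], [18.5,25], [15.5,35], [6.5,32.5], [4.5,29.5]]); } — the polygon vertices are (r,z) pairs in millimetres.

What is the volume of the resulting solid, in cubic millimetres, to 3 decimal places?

Profile (r,z), 8 vertices: (3,16) (3.5,10) (6.5,1) (19.5,4) (18.5,25) (15.5,35) (6.5,32.5) (4.5,29.5)
edge 0: (3,16)→(3.5,10)  cross = 3·10 − 3.5·16 = -26.0000; (r_i+r_j)·cross = 6.5·-26.0000 = -169.0000
edge 1: (3.5,10)→(6.5,1)  cross = 3.5·1 − 6.5·10 = -61.5000; (r_i+r_j)·cross = 10·-61.5000 = -615.0000
edge 2: (6.5,1)→(19.5,4)  cross = 6.5·4 − 19.5·1 = 6.5000; (r_i+r_j)·cross = 26·6.5000 = 169.0000
edge 3: (19.5,4)→(18.5,25)  cross = 19.5·25 − 18.5·4 = 413.5000; (r_i+r_j)·cross = 38·413.5000 = 15713.0000
edge 4: (18.5,25)→(15.5,35)  cross = 18.5·35 − 15.5·25 = 260.0000; (r_i+r_j)·cross = 34·260.0000 = 8840.0000
edge 5: (15.5,35)→(6.5,32.5)  cross = 15.5·32.5 − 6.5·35 = 276.2500; (r_i+r_j)·cross = 22·276.2500 = 6077.5000
edge 6: (6.5,32.5)→(4.5,29.5)  cross = 6.5·29.5 − 4.5·32.5 = 45.5000; (r_i+r_j)·cross = 11·45.5000 = 500.5000
edge 7: (4.5,29.5)→(3,16)  cross = 4.5·16 − 3·29.5 = -16.5000; (r_i+r_j)·cross = 7.5·-16.5000 = -123.7500
Σcross = 897.7500 → A = |Σcross|/2 = 448.8750 mm²
Σ(r_i+r_j)·cross = 30392.2500 → first moment M = |Σ|/6 = 5065.3750
R_c = M/A = 5065.3750/448.8750 = 11.2846 mm
θ = 244° = 4.258603 rad
V = θ·R_c·A = 4.258603·11.2846·448.8750 = 21571.423 mm³

Volume = 21571.423 mm³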